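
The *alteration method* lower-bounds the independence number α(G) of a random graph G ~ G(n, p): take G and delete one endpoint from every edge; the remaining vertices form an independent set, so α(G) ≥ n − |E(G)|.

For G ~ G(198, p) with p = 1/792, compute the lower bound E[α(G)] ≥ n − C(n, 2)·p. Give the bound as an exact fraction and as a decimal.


E[|E(G)|] = C(198, 2)·p = 19503 · (1/792) = 197/8.
E[α(G)] ≥ n − E[|E(G)|] = 198 − 197/8 = 1387/8.
Numerically: ≈ 173.375000.
(This is only a lower bound; the true E[α(G)] may be larger.)

E[α(G)] ≥ 1387/8 ≈ 173.375000.


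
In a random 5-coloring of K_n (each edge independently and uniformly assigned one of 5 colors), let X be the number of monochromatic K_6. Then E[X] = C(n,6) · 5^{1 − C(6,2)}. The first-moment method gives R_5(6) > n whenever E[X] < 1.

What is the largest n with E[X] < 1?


We need C(n, 6) · 5^{1 − 15} < 1, i.e. C(n, 6) < 5^{15 − 1} = 6103515625.
Check values of n near the boundary:
  n = 129: C(129, 6) = 5688177600; 5688177600 < 6103515625? YES
  n = 130: C(130, 6) = 5963412000; 5963412000 < 6103515625? YES
  n = 131: C(131, 6) = 6249655776; 6249655776 < 6103515625? NO
The largest n with C(n, 6) < 6103515625 is n = 130 (where E[X] = 47707296/48828125 ≈ 0.977045). Hence R_5(6) > 130, i.e. R_5(6) ≥ 131.

Largest n = 130; hence R_5(6) > 130.


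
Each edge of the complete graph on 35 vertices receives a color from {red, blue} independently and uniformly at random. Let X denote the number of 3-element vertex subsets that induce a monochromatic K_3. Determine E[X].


Let X = Σ_S X_S over the C(35, 3) = 6545 subsets S of size 3, where X_S = 1 if the K_3 on S is monochromatic.
For a fixed S, the K_3 on S has C(3, 2) = 3 edges. P[all 3 edges red] = (1/2)^3, and likewise for blue, so P[monochromatic] = 2·(1/2)^3 = 2^{1 − 3} = 1/4.
By linearity: E[X] = C(35, 3) · 2^{1 − 3} = 6545 · 1/4 = 6545/4.
Numerically: E[X] ≈ 1636.250.

E[X] = C(35,3)·2^(1−C(3,2)) = 6545/4 ≈ 1636.250.


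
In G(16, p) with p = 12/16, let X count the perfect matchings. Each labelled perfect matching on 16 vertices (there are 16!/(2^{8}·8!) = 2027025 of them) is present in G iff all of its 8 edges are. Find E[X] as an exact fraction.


K_16 has 16!/(2^{8}·8!) = 2027025 labelled perfect matchings.
For each such perfect matching H, let X_H = 1 if all 8 edges of H are present in G. Then P[X_H = 1] = p^{8} = (3/4)^{8} = 6561/65536.
By linearity of expectation: E[X] = Σ_H E[X_H] = 2027025 · p^{8} = 2027025 · 6561/65536 = 13299311025/65536.
Numerically: E[X] ≈ 2.0293e+05.

E[X] = 2027025 · (3/4)^{8} = 13299311025/65536 ≈ 2.0293e+05.


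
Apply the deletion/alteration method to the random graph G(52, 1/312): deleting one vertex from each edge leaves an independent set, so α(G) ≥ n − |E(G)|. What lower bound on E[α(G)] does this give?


E[|E(G)|] = C(52, 2)·p = 1326 · (1/312) = 17/4.
E[α(G)] ≥ n − E[|E(G)|] = 52 − 17/4 = 191/4.
Numerically: ≈ 47.750000.
(This is only a lower bound; the true E[α(G)] may be larger.)

E[α(G)] ≥ 191/4 ≈ 47.750000.


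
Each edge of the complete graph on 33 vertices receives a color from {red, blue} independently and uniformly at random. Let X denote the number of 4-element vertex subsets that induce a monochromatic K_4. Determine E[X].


Let X = Σ_S X_S over the C(33, 4) = 40920 subsets S of size 4, where X_S = 1 if the K_4 on S is monochromatic.
For a fixed S, the K_4 on S has C(4, 2) = 6 edges. P[all 6 edges red] = (1/2)^6, and likewise for blue, so P[monochromatic] = 2·(1/2)^6 = 2^{1 − 6} = 1/32.
By linearity: E[X] = C(33, 4) · 2^{1 − 6} = 40920 · 1/32 = 5115/4.
Numerically: E[X] ≈ 1278.7500.

E[X] = C(33,4)·2^(1−C(4,2)) = 5115/4 ≈ 1278.7500.


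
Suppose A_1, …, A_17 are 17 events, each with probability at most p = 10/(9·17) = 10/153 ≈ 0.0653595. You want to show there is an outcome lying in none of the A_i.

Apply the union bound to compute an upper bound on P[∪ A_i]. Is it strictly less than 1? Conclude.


Union bound: P[∪_{i=1}^{17} A_i] ≤ Σ_i P[A_i] ≤ 17·p = 17·(10/153) = 10/9.
Numerically: 10/9 ≈ 1.1111111.
Is 10/9 < 1? NO.
Since the bound 10/9 is ≥ 1, the union bound is uninformative here; it does NOT by itself certify existence.

17·p = 10/9 ≈ 1.1111111; existence NOT certified by the union bound.


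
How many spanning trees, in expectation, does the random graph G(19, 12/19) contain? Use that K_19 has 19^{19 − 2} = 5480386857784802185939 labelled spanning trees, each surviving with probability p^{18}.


K_19 has 19^{19 − 2} = 5480386857784802185939 labelled spanning trees.
For each such spanning tree H, let X_H = 1 if all 18 edges of H are present in G. Then P[X_H = 1] = p^{18} = (12/19)^{18} = 26623333280885243904/104127350297911241532841.
By linearity of expectation: E[X] = Σ_H E[X_H] = 5480386857784802185939 · p^{18} = 5480386857784802185939 · 26623333280885243904/104127350297911241532841 = 26623333280885243904/19.
Numerically: E[X] ≈ 1.401e+18.

E[X] = 5480386857784802185939 · (12/19)^{18} = 26623333280885243904/19 ≈ 1.401e+18.


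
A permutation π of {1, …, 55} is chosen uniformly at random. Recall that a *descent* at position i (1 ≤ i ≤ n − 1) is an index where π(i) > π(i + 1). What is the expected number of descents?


Write X = Σ X_I over i = 1, …, 54, with X_I the indicator of one descent.
There are 54 indicators.
For each fixed i, the pair (π(i), π(i+1)) is a uniformly random ordered pair of distinct values from {1, …, 55}; by symmetry P[π(i) > π(i+1)] = 1/2.
By linearity: E[X] = 54 · (1/2) = (55 − 1) · (1/2) = 27 ≈ 27.00000.

E[X] = 27 = 27.00000.


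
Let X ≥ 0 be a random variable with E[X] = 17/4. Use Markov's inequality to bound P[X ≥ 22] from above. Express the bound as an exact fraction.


μ = E[X] = 17/4, a = 22.
Markov: P[X ≥ 22] ≤ μ/a = (17/4)/22 = 17/88.
Numerically: ≈ 0.19318.
(Since a = 22 > μ = 4.25000, the bound 17/88 is < 1 and informative.)

P[X ≥ 22] ≤ 17/88 ≈ 0.19318.


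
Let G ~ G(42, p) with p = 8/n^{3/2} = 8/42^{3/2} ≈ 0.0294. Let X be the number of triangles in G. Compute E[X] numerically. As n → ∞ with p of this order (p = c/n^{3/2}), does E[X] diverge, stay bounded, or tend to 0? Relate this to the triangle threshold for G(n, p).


Number of potential triangles: C(42, 3) = 11480.
Each occurs with probability p³ ≈ (0.0294)³ ≈ 2.53891e-05.
By linearity: E[X] = C(42, 3)·p³ ≈ 11480 · 2.53891e-05 ≈ 0.291.
Since α = 3/2 > 1, p = c/n^{3/2} = o(1/n) is below the triangle threshold p ~ 1/n. Asymptotically E[X] ~ (c³/6)·n^{3(1−α)} = (8³/6)·n^{-1.5} → 0, so by Markov's inequality G has no triangles w.h.p.

E[X] ≈ 0.291; in regime p = Θ(1/n^{3/2}) E[X] tends to 0 (below the triangle threshold p ~ 1/n).


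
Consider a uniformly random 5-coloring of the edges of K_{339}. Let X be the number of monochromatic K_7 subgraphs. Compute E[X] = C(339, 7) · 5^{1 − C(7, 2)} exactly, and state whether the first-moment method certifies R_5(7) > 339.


E[X] = C(339, 7) · 5^{1 − 21} = 95915887062372 · 5^{−20} = 95915887062372/95367431640625.
As a reduced fraction: E[X] = 95915887062372/95367431640625 ≈ 1.0058.
Is E[X] < 1? NO.
Since E[X] ≥ 1, the first-moment bound is inconclusive at n = 339; it does NOT by itself certify R_5(7) > 339.

E[X] = 95915887062372/95367431640625 ≈ 1.0058; E[X] ≥ 1; first-moment method inconclusive here.


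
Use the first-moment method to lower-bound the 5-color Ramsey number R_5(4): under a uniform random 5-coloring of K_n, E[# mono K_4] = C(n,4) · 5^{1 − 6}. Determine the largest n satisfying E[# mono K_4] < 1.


We need C(n, 4) · 5^{1 − 6} < 1, i.e. C(n, 4) < 5^{6 − 1} = 3125.
Check values of n near the boundary:
  n = 15: C(15, 4) = 1365; 1365 < 3125? YES
  n = 16: C(16, 4) = 1820; 1820 < 3125? YES
  n = 17: C(17, 4) = 2380; 2380 < 3125? YES
  n = 18: C(18, 4) = 3060; 3060 < 3125? YES
  n = 19: C(19, 4) = 3876; 3876 < 3125? NO
The largest n with C(n, 4) < 3125 is n = 18 (where E[X] = 612/625 ≈ 0.97920). Hence R_5(4) > 18, i.e. R_5(4) ≥ 19.

Largest n = 18; hence R_5(4) > 18.


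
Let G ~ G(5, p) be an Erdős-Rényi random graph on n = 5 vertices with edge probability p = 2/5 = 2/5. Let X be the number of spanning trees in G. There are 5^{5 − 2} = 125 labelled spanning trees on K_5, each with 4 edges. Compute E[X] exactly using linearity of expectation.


K_5 has 5^{5 − 2} = 125 labelled spanning trees.
For each such spanning tree H, let X_H = 1 if all 4 edges of H are present in G. Then P[X_H = 1] = p^{4} = (2/5)^{4} = 16/625.
By linearity of expectation: E[X] = Σ_H E[X_H] = 125 · p^{4} = 125 · 16/625 = 16/5.
Numerically: E[X] ≈ 3.2.

E[X] = 125 · (2/5)^{4} = 16/5 ≈ 3.2.


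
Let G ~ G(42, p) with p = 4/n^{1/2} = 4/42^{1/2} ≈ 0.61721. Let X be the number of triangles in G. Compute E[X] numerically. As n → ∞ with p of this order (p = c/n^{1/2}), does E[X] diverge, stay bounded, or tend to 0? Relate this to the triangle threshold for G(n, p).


Number of potential triangles: C(42, 3) = 11480.
Each occurs with probability p³ ≈ (0.61721)³ ≈ 2.3512891e-01.
By linearity: E[X] = C(42, 3)·p³ ≈ 11480 · 2.3512891e-01 ≈ 2699.27994.
Since α = 1/2 < 1, p = c/n^{1/2} ≫ 1/n is above the triangle threshold p ~ 1/n. Asymptotically E[X] ~ (c³/6)·n^{3(1−α)} = (4³/6)·n^{1.5} → ∞; triangles are abundant w.h.p.

E[X] ≈ 2699.27994; in regime p = Θ(1/n^{1/2}) E[X] diverges (above the triangle threshold p ~ 1/n).


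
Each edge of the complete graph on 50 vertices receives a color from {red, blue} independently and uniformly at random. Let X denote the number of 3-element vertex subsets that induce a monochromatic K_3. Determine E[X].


Let X = Σ_S X_S over the C(50, 3) = 19600 subsets S of size 3, where X_S = 1 if the K_3 on S is monochromatic.
For a fixed S, the K_3 on S has C(3, 2) = 3 edges. P[all 3 edges red] = (1/2)^3, and likewise for blue, so P[monochromatic] = 2·(1/2)^3 = 2^{1 − 3} = 1/4.
By linearity: E[X] = C(50, 3) · 2^{1 − 3} = 19600 · 1/4 = 4900.
Numerically: E[X] ≈ 4900.000000.

E[X] = C(50,3)·2^(1−C(3,2)) = 4900 ≈ 4900.000000.


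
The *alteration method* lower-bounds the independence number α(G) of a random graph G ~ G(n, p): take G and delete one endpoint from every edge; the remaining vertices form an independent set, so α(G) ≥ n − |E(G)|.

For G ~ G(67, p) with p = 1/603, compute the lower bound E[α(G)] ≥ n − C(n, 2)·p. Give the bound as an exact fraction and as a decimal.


E[|E(G)|] = C(67, 2)·p = 2211 · (1/603) = 11/3.
E[α(G)] ≥ n − E[|E(G)|] = 67 − 11/3 = 190/3.
Numerically: ≈ 63.333.
(This is only a lower bound; the true E[α(G)] may be larger.)

E[α(G)] ≥ 190/3 ≈ 63.333.


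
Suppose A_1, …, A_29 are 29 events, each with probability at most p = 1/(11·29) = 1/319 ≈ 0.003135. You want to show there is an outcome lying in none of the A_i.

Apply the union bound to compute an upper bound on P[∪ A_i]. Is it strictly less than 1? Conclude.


Union bound: P[∪_{i=1}^{29} A_i] ≤ Σ_i P[A_i] ≤ 29·p = 29·(1/319) = 1/11.
Numerically: 1/11 ≈ 0.090909.
Is 1/11 < 1? YES.
Since P[∪ A_i] ≤ 1/11 < 1, the complement has P[∩ A_i^c] ≥ 1 − 1/11 = 10/11 > 0, so some outcome avoids every A_i.

29·p = 1/11 ≈ 0.090909; existence CERTIFIED by the union bound.


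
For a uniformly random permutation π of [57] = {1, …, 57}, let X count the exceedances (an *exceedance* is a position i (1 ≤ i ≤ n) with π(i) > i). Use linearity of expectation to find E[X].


Write X = Σ_{i=1}^{57} X_i, where X_i = 1_{π(i) > i}.
For each fixed i, π(i) is uniform over {1, …, 57} (marginal of a uniform permutation), so P[π(i) > i] = (n − i)/n. Summing: Σ_{i=1}^{57} (n − i)/n = (0 + 1 + … + 56)/57 = 57(57 − 1)/(2·57) = (57 − 1)/2.
Hence E[X] = Σ_{i=1}^{57} (57 − i)/57 = 28 ≈ 28.0000.

E[X] = 28 = 28.0000.


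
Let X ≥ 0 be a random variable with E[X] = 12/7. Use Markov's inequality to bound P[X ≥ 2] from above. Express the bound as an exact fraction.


μ = E[X] = 12/7, a = 2.
Markov: P[X ≥ 2] ≤ μ/a = (12/7)/2 = 6/7.
Numerically: ≈ 0.8571.
(Since a = 2 > μ = 1.7143, the bound 6/7 is < 1 and informative.)

P[X ≥ 2] ≤ 6/7 ≈ 0.8571.


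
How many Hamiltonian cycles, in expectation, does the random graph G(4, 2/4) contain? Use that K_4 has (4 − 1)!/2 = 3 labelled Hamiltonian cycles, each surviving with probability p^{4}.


K_4 has (4 − 1)!/2 = 3 labelled Hamiltonian cycles.
For each such Hamiltonian cycle H, let X_H = 1 if all 4 edges of H are present in G. Then P[X_H = 1] = p^{4} = (1/2)^{4} = 1/16.
By linearity of expectation: E[X] = Σ_H E[X_H] = 3 · p^{4} = 3 · 1/16 = 3/16.
Numerically: E[X] ≈ 0.1875.

E[X] = 3 · (1/2)^{4} = 3/16 ≈ 0.1875.


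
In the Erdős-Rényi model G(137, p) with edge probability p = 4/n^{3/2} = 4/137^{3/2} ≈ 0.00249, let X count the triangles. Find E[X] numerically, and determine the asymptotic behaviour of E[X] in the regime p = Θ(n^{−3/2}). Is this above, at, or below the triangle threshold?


Number of potential triangles: C(137, 3) = 419220.
Each occurs with probability p³ ≈ (0.00249)³ ≈ 1.55216e-08.
By linearity: E[X] = C(137, 3)·p³ ≈ 419220 · 1.55216e-08 ≈ 0.007.
Since α = 3/2 > 1, p = c/n^{3/2} = o(1/n) is below the triangle threshold p ~ 1/n. Asymptotically E[X] ~ (c³/6)·n^{3(1−α)} = (4³/6)·n^{-1.5} → 0, so by Markov's inequality G has no triangles w.h.p.

E[X] ≈ 0.007; in regime p = Θ(1/n^{3/2}) E[X] tends to 0 (below the triangle threshold p ~ 1/n).


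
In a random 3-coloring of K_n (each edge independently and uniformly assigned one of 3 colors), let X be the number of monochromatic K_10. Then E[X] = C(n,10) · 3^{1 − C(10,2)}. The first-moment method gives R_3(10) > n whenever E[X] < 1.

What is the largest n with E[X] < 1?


We need C(n, 10) · 3^{1 − 45} < 1, i.e. C(n, 10) < 3^{45 − 1} = 984770902183611232881.
Check values of n near the boundary:
  n = 568: C(568, 10) = 889446337783744949208; 889446337783744949208 < 984770902183611232881? YES
  n = 569: C(569, 10) = 905357721286137524328; 905357721286137524328 < 984770902183611232881? YES
  n = 570: C(570, 10) = 921524823451961408691; 921524823451961408691 < 984770902183611232881? YES
  n = 571: C(571, 10) = 937951290893172842001; 937951290893172842001 < 984770902183611232881? YES
  n = 572: C(572, 10) = 954640815642161682606; 954640815642161682606 < 984770902183611232881? YES
  n = 573: C(573, 10) = 971597135635805762226; 971597135635805762226 < 984770902183611232881? YES
  n = 574: C(574, 10) = 988824035203816502691; 988824035203816502691 < 984770902183611232881? NO
  n = 575: C(575, 10) = 1006325345561406175305; 1006325345561406175305 < 984770902183611232881? NO
The largest n with C(n, 10) < 984770902183611232881 is n = 573 (where E[X] = 35985079097622435638/36472996377170786403 ≈ 0.9866225). Hence R_3(10) > 573, i.e. R_3(10) ≥ 574.

Largest n = 573; hence R_3(10) > 573.


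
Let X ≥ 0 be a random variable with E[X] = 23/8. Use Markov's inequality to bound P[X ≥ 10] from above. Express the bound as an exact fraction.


μ = E[X] = 23/8, a = 10.
Markov: P[X ≥ 10] ≤ μ/a = (23/8)/10 = 23/80.
Numerically: ≈ 0.287500.
(Since a = 10 > μ = 2.875000, the bound 23/80 is < 1 and informative.)

P[X ≥ 10] ≤ 23/80 ≈ 0.287500.


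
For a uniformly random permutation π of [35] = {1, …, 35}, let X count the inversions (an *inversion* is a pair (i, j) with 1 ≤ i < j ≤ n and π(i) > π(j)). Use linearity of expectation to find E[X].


Write X = Σ X_I over the C(35, 2) = 595 pairs i < j, with X_I the indicator of one inversion.
There are 595 indicators.
For each fixed pair i < j, the values π(i) and π(j) are two distinct elements of {1, …, 35} in uniformly random order; by symmetry P[π(i) > π(j)] = 1/2.
By linearity: E[X] = 595 · (1/2) = C(35, 2) · (1/2) = 595/2 = 595/2 ≈ 297.500.

E[X] = 595/2 = 297.500.


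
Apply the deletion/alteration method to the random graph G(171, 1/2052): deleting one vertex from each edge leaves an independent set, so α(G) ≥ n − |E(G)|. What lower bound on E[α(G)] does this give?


E[|E(G)|] = C(171, 2)·p = 14535 · (1/2052) = 85/12.
E[α(G)] ≥ n − E[|E(G)|] = 171 − 85/12 = 1967/12.
Numerically: ≈ 163.916667.
(This is only a lower bound; the true E[α(G)] may be larger.)

E[α(G)] ≥ 1967/12 ≈ 163.916667.


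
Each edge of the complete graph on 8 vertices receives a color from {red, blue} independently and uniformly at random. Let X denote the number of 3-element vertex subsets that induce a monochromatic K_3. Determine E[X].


Let X = Σ_S X_S over the C(8, 3) = 56 subsets S of size 3, where X_S = 1 if the K_3 on S is monochromatic.
For a fixed S, the K_3 on S has C(3, 2) = 3 edges. P[all 3 edges red] = (1/2)^3, and likewise for blue, so P[monochromatic] = 2·(1/2)^3 = 2^{1 − 3} = 1/4.
By linearity of expectation: E[X] = C(8, 3) · 2^{1 − 3} = 56 · 1/4 = 14.
Numerically: E[X] ≈ 14.000000.

E[X] = C(8,3)·2^(1−C(3,2)) = 14 ≈ 14.000000.


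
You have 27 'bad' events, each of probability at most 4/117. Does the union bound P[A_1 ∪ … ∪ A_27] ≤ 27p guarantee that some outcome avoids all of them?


Union bound: P[∪_{i=1}^{27} A_i] ≤ Σ_i P[A_i] ≤ 27·p = 27·(4/117) = 12/13.
Numerically: 12/13 ≈ 0.92308.
Is 12/13 < 1? YES.
Since P[∪ A_i] ≤ 12/13 < 1, the complement has P[∩ A_i^c] ≥ 1 − 12/13 = 1/13 > 0, so some outcome avoids every A_i.

27·p = 12/13 ≈ 0.92308; existence CERTIFIED by the union bound.


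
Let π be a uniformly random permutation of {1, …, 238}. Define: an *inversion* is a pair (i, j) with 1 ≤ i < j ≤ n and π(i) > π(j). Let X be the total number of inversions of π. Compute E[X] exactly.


Write X = Σ X_I over the C(238, 2) = 28203 pairs i < j, with X_I the indicator of one inversion.
There are 28203 indicators.
For each fixed pair i < j, the values π(i) and π(j) are two distinct elements of {1, …, 238} in uniformly random order; by symmetry P[π(i) > π(j)] = 1/2.
By linearity: E[X] = 28203 · (1/2) = C(238, 2) · (1/2) = 28203/2 = 28203/2 ≈ 14101.50000.

E[X] = 28203/2 = 14101.50000.


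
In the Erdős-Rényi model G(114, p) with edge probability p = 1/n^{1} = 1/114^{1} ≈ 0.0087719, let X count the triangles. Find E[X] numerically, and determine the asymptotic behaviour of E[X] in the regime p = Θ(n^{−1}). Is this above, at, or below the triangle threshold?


Number of potential triangles: C(114, 3) = 240464.
Each occurs with probability p³ ≈ (0.0087719)³ ≈ 6.7497152e-07.
By linearity: E[X] = C(114, 3)·p³ ≈ 240464 · 6.7497152e-07 ≈ 0.16231.
Here α = 1, so p = 1/n is exactly at the triangle threshold p ~ 1/n. Asymptotically E[X] → c³/6 = 1³/6 = 1/6 ≈ 0.16667, a bounded constant. In this regime the triangle count is asymptotically Poisson(c³/6).

E[X] ≈ 0.16231; in regime p = Θ(1/n^{1}) E[X] stays bounded (at the triangle threshold p ~ 1/n).


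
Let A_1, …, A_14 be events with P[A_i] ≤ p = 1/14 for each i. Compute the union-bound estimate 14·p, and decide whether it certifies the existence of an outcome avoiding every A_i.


Union bound: P[∪_{i=1}^{14} A_i] ≤ Σ_i P[A_i] ≤ 14·p = 14·(1/14) = 1.
Numerically: 1 ≈ 1.000.
Is 1 < 1? NO.
Since the bound 1 is ≥ 1, the union bound is uninformative here; it does NOT by itself certify existence.

14·p = 1 ≈ 1.000; existence NOT certified by the union bound.


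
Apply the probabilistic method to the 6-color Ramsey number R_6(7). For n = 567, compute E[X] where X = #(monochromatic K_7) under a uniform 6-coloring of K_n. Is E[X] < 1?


E[X] = C(567, 7) · 6^{1 − 21} = 3601671315933933 · 6^{−20} = 3601671315933933/3656158440062976.
As a reduced fraction: E[X] = 44465077974493/45137758519296 ≈ 0.9850972.
Is E[X] < 1? YES.
Since E[X] < 1, there exists a 6-coloring of K_{567} with no monochromatic K_7; hence R_6(7) > 567.

E[X] = 44465077974493/45137758519296 ≈ 0.9850972; E[X] < 1, so R_6(7) > 567.


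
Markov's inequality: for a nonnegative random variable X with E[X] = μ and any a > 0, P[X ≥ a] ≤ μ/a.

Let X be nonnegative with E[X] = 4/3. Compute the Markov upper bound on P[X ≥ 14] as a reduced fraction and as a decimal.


μ = E[X] = 4/3, a = 14.
Markov: P[X ≥ 14] ≤ μ/a = (4/3)/14 = 2/21.
Numerically: ≈ 0.09524.
(Since a = 14 > μ = 1.33333, the bound 2/21 is < 1 and informative.)

P[X ≥ 14] ≤ 2/21 ≈ 0.09524.


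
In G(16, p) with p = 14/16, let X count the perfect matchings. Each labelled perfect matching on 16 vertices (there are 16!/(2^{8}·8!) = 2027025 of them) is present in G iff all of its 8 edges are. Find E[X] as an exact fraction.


K_16 has 16!/(2^{8}·8!) = 2027025 labelled perfect matchings.
For each such perfect matching H, let X_H = 1 if all 8 edges of H are present in G. Then P[X_H = 1] = p^{8} = (7/8)^{8} = 5764801/16777216.
By linearity: E[X] = Σ_H E[X_H] = 2027025 · p^{8} = 2027025 · 5764801/16777216 = 11685395747025/16777216.
Numerically: E[X] ≈ 696504.

E[X] = 2027025 · (7/8)^{8} = 11685395747025/16777216 ≈ 696504.


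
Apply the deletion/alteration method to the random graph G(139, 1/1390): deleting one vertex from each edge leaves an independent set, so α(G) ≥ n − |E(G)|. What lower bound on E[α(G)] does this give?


E[|E(G)|] = C(139, 2)·p = 9591 · (1/1390) = 69/10.
E[α(G)] ≥ n − E[|E(G)|] = 139 − 69/10 = 1321/10.
Numerically: ≈ 132.10000.
(This is only a lower bound; the true E[α(G)] may be larger.)

E[α(G)] ≥ 1321/10 ≈ 132.10000.


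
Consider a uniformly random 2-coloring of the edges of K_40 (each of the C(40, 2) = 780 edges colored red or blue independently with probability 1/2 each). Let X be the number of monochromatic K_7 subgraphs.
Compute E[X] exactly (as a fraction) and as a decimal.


Let X = Σ_S X_S over the C(40, 7) = 18643560 subsets S of size 7, where X_S = 1 if the K_7 on S is monochromatic.
For a fixed S, the K_7 on S has C(7, 2) = 21 edges. P[all 21 edges red] = (1/2)^21, and likewise for blue, so P[monochromatic] = 2·(1/2)^21 = 2^{1 − 21} = 1/1048576.
By linearity: E[X] = C(40, 7) · 2^{1 − 21} = 18643560 · 1/1048576 = 2330445/131072.
Numerically: E[X] ≈ 17.779884.

E[X] = C(40,7)·2^(1−C(7,2)) = 2330445/131072 ≈ 17.779884.


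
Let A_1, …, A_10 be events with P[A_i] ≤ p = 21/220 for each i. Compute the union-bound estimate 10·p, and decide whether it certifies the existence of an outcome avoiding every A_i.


Union bound: P[∪_{i=1}^{10} A_i] ≤ Σ_i P[A_i] ≤ 10·p = 10·(21/220) = 21/22.
Numerically: 21/22 ≈ 0.95455.
Is 21/22 < 1? YES.
Since P[∪ A_i] ≤ 21/22 < 1, the complement has P[∩ A_i^c] ≥ 1 − 21/22 = 1/22 > 0, so some outcome avoids every A_i.

10·p = 21/22 ≈ 0.95455; existence CERTIFIED by the union bound.


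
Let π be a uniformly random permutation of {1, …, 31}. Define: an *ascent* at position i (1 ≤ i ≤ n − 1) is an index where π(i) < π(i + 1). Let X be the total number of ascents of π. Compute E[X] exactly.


Write X = Σ X_I over i = 1, …, 30, with X_I the indicator of one ascent.
There are 30 indicators.
For each fixed i, the pair (π(i), π(i+1)) is a uniformly random ordered pair of distinct values from {1, …, 31}; by symmetry P[π(i) < π(i+1)] = 1/2.
By linearity: E[X] = 30 · (1/2) = (31 − 1) · (1/2) = 15 ≈ 15.00000.

E[X] = 15 = 15.00000.


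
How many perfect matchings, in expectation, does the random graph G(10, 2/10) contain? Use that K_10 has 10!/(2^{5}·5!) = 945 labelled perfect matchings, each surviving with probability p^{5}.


K_10 has 10!/(2^{5}·5!) = 945 labelled perfect matchings.
For each such perfect matching H, let X_H = 1 if all 5 edges of H are present in G. Then P[X_H = 1] = p^{5} = (1/5)^{5} = 1/3125.
Summing the indicators: E[X] = Σ_H E[X_H] = 945 · p^{5} = 945 · 1/3125 = 189/625.
Numerically: E[X] ≈ 0.3024.

E[X] = 945 · (1/5)^{5} = 189/625 ≈ 0.3024.


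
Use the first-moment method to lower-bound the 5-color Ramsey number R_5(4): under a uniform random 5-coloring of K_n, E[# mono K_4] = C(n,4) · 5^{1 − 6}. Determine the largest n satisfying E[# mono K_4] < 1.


We need C(n, 4) · 5^{1 − 6} < 1, i.e. C(n, 4) < 5^{6 − 1} = 3125.
Check values of n near the boundary:
  n = 15: C(15, 4) = 1365; 1365 < 3125? YES
  n = 16: C(16, 4) = 1820; 1820 < 3125? YES
  n = 17: C(17, 4) = 2380; 2380 < 3125? YES
  n = 18: C(18, 4) = 3060; 3060 < 3125? YES
  n = 19: C(19, 4) = 3876; 3876 < 3125? NO
  n = 20: C(20, 4) = 4845; 4845 < 3125? NO
  n = 21: C(21, 4) = 5985; 5985 < 3125? NO
The largest n with C(n, 4) < 3125 is n = 18 (where E[X] = 612/625 ≈ 0.9792000). Hence R_5(4) > 18, i.e. R_5(4) ≥ 19.

Largest n = 18; hence R_5(4) > 18.


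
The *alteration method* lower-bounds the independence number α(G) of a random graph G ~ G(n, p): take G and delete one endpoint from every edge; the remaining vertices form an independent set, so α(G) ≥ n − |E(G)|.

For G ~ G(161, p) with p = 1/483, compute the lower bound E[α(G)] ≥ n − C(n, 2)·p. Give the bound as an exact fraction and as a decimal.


E[|E(G)|] = C(161, 2)·p = 12880 · (1/483) = 80/3.
E[α(G)] ≥ n − E[|E(G)|] = 161 − 80/3 = 403/3.
Numerically: ≈ 134.333333.
(This is only a lower bound; the true E[α(G)] may be larger.)

E[α(G)] ≥ 403/3 ≈ 134.333333.


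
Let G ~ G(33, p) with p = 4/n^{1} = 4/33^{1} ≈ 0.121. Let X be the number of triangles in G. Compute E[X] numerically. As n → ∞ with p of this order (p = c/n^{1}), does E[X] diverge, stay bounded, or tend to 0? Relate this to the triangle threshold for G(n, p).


Number of potential triangles: C(33, 3) = 5456.
Each occurs with probability p³ ≈ (0.121)³ ≈ 1.78089e-03.
By linearity: E[X] = C(33, 3)·p³ ≈ 5456 · 1.78089e-03 ≈ 9.717.
Here α = 1, so p = 4/n is exactly at the triangle threshold p ~ 1/n. Asymptotically E[X] → c³/6 = 4³/6 = 32/3 ≈ 10.667, a bounded constant. In this regime the triangle count is asymptotically Poisson(c³/6).

E[X] ≈ 9.717; in regime p = Θ(1/n^{1}) E[X] stays bounded (at the triangle threshold p ~ 1/n).


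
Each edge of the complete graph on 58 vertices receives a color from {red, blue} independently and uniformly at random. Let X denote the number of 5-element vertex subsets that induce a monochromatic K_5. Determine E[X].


Let X = Σ_S X_S over the C(58, 5) = 4582116 subsets S of size 5, where X_S = 1 if the K_5 on S is monochromatic.
For a fixed S, the K_5 on S has C(5, 2) = 10 edges. P[all 10 edges red] = (1/2)^10, and likewise for blue, so P[monochromatic] = 2·(1/2)^10 = 2^{1 − 10} = 1/512.
By linearity: E[X] = C(58, 5) · 2^{1 − 10} = 4582116 · 1/512 = 1145529/128.
Numerically: E[X] ≈ 8949.44531.

E[X] = C(58,5)·2^(1−C(5,2)) = 1145529/128 ≈ 8949.44531.


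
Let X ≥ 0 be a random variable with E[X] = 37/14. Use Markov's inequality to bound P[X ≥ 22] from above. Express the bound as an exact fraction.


μ = E[X] = 37/14, a = 22.
Markov: P[X ≥ 22] ≤ μ/a = (37/14)/22 = 37/308.
Numerically: ≈ 0.120130.
(Since a = 22 > μ = 2.642857, the bound 37/308 is < 1 and informative.)

P[X ≥ 22] ≤ 37/308 ≈ 0.120130.


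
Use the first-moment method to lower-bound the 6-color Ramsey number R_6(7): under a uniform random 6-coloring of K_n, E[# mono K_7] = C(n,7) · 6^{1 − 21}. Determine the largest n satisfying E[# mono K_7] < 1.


We need C(n, 7) · 6^{1 − 21} < 1, i.e. C(n, 7) < 6^{21 − 1} = 3656158440062976.
Check values of n near the boundary:
  n = 565: C(565, 7) = 3513212521235560; 3513212521235560 < 3656158440062976? YES
  n = 566: C(566, 7) = 3557206237959440; 3557206237959440 < 3656158440062976? YES
  n = 567: C(567, 7) = 3601671315933933; 3601671315933933 < 3656158440062976? YES
  n = 568: C(568, 7) = 3646611956239704; 3646611956239704 < 3656158440062976? YES
  n = 569: C(569, 7) = 3692032389858348; 3692032389858348 < 3656158440062976? NO
The largest n with C(n, 7) < 3656158440062976 is n = 568 (where E[X] = 16882462760369/16926659444736 ≈ 0.997). Hence R_6(7) > 568, i.e. R_6(7) ≥ 569.

Largest n = 568; hence R_6(7) > 568.


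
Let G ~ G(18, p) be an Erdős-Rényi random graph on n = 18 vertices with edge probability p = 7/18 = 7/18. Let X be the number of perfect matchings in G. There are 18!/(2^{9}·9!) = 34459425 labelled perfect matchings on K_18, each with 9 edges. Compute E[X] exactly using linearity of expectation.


K_18 has 18!/(2^{9}·9!) = 34459425 labelled perfect matchings.
For each such perfect matching H, let X_H = 1 if all 9 edges of H are present in G. Then P[X_H = 1] = p^{9} = (7/18)^{9} = 40353607/198359290368.
By linearity of expectation: E[X] = Σ_H E[X_H] = 34459425 · p^{9} = 34459425 · 40353607/198359290368 = 17167433257975/2448880128.
Numerically: E[X] ≈ 7010.32.

E[X] = 34459425 · (7/18)^{9} = 17167433257975/2448880128 ≈ 7010.32.


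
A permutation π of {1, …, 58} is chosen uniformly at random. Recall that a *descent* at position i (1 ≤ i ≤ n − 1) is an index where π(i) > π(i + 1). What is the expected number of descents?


Write X = Σ X_I over i = 1, …, 57, with X_I the indicator of one descent.
There are 57 indicators.
For each fixed i, the pair (π(i), π(i+1)) is a uniformly random ordered pair of distinct values from {1, …, 58}; by symmetry P[π(i) > π(i+1)] = 1/2.
By linearity: E[X] = 57 · (1/2) = (58 − 1) · (1/2) = 57/2 ≈ 28.50000.

E[X] = 57/2 = 28.50000.


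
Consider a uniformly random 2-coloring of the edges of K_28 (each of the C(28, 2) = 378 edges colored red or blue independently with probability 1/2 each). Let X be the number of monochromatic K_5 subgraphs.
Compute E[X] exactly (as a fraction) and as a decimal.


Let X = Σ_S X_S over the C(28, 5) = 98280 subsets S of size 5, where X_S = 1 if the K_5 on S is monochromatic.
For a fixed S, the K_5 on S has C(5, 2) = 10 edges. P[all 10 edges red] = (1/2)^10, and likewise for blue, so P[monochromatic] = 2·(1/2)^10 = 2^{1 − 10} = 1/512.
By linearity of expectation: E[X] = C(28, 5) · 2^{1 − 10} = 98280 · 1/512 = 12285/64.
Numerically: E[X] ≈ 191.953125.

E[X] = C(28,5)·2^(1−C(5,2)) = 12285/64 ≈ 191.953125.


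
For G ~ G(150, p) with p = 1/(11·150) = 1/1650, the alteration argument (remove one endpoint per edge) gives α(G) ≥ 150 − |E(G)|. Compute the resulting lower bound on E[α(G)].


E[|E(G)|] = C(150, 2)·p = 11175 · (1/1650) = 149/22.
E[α(G)] ≥ n − E[|E(G)|] = 150 − 149/22 = 3151/22.
Numerically: ≈ 143.2273.
(This is only a lower bound; the true E[α(G)] may be larger.)

E[α(G)] ≥ 3151/22 ≈ 143.2273.


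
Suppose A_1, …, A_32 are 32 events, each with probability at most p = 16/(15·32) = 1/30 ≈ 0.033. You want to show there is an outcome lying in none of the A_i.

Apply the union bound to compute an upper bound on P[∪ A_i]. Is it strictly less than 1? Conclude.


Union bound: P[∪_{i=1}^{32} A_i] ≤ Σ_i P[A_i] ≤ 32·p = 32·(1/30) = 16/15.
Numerically: 16/15 ≈ 1.067.
Is 16/15 < 1? NO.
Since the bound 16/15 is ≥ 1, the union bound is uninformative here; it does NOT by itself certify existence.

32·p = 16/15 ≈ 1.067; existence NOT certified by the union bound.


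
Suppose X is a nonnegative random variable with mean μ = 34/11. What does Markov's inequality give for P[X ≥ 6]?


μ = E[X] = 34/11, a = 6.
Markov: P[X ≥ 6] ≤ μ/a = (34/11)/6 = 17/33.
Numerically: ≈ 0.51515.
(Since a = 6 > μ = 3.09091, the bound 17/33 is < 1 and informative.)

P[X ≥ 6] ≤ 17/33 ≈ 0.51515.


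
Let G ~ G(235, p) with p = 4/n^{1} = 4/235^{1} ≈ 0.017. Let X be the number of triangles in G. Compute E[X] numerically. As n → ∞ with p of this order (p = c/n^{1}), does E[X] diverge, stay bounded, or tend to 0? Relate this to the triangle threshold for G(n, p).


Number of potential triangles: C(235, 3) = 2135445.
Each occurs with probability p³ ≈ (0.017)³ ≈ 4.93147e-06.
By linearity: E[X] = C(235, 3)·p³ ≈ 2135445 · 4.93147e-06 ≈ 10.531.
Here α = 1, so p = 4/n is exactly at the triangle threshold p ~ 1/n. Asymptotically E[X] → c³/6 = 4³/6 = 32/3 ≈ 10.667, a bounded constant. In this regime the triangle count is asymptotically Poisson(c³/6).

E[X] ≈ 10.531; in regime p = Θ(1/n^{1}) E[X] stays bounded (at the triangle threshold p ~ 1/n).


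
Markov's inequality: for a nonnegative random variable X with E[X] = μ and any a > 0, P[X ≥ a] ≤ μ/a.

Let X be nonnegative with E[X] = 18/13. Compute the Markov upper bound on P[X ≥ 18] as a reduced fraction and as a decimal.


μ = E[X] = 18/13, a = 18.
Markov: P[X ≥ 18] ≤ μ/a = (18/13)/18 = 1/13.
Numerically: ≈ 0.07692.
(Since a = 18 > μ = 1.38462, the bound 1/13 is < 1 and informative.)

P[X ≥ 18] ≤ 1/13 ≈ 0.07692.


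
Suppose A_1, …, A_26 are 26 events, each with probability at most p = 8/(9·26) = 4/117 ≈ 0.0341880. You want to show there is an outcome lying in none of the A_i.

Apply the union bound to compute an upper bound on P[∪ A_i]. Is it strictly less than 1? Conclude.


Union bound: P[∪_{i=1}^{26} A_i] ≤ Σ_i P[A_i] ≤ 26·p = 26·(4/117) = 8/9.
Numerically: 8/9 ≈ 0.8888889.
Is 8/9 < 1? YES.
Since P[∪ A_i] ≤ 8/9 < 1, the complement has P[∩ A_i^c] ≥ 1 − 8/9 = 1/9 > 0, so some outcome avoids every A_i.

26·p = 8/9 ≈ 0.8888889; existence CERTIFIED by the union bound.


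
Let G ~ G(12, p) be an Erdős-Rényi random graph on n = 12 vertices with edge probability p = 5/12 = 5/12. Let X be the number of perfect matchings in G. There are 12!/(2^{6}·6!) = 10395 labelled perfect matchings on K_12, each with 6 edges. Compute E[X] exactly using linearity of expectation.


K_12 has 12!/(2^{6}·6!) = 10395 labelled perfect matchings.
For each such perfect matching H, let X_H = 1 if all 6 edges of H are present in G. Then P[X_H = 1] = p^{6} = (5/12)^{6} = 15625/2985984.
By linearity: E[X] = Σ_H E[X_H] = 10395 · p^{6} = 10395 · 15625/2985984 = 6015625/110592.
Numerically: E[X] ≈ 54.39.

E[X] = 10395 · (5/12)^{6} = 6015625/110592 ≈ 54.39.


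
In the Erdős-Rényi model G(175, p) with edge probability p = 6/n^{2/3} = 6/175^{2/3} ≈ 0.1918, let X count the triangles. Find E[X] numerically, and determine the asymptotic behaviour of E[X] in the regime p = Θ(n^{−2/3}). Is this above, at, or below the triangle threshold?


Number of potential triangles: C(175, 3) = 877975.
Each occurs with probability p³ ≈ (0.1918)³ ≈ 7.053061e-03.
By linearity: E[X] = C(175, 3)·p³ ≈ 877975 · 7.053061e-03 ≈ 6192.4114.
Since α = 2/3 < 1, p = c/n^{2/3} ≫ 1/n is above the triangle threshold p ~ 1/n. Asymptotically E[X] ~ (c³/6)·n^{3(1−α)} = (6³/6)·n^{1} → ∞; triangles are abundant w.h.p.

E[X] ≈ 6192.4114; in regime p = Θ(1/n^{2/3}) E[X] diverges (above the triangle threshold p ~ 1/n).


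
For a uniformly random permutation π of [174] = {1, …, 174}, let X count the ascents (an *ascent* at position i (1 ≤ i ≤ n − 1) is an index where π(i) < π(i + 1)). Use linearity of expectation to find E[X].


Write X = Σ X_I over i = 1, …, 173, with X_I the indicator of one ascent.
There are 173 indicators.
For each fixed i, the pair (π(i), π(i+1)) is a uniformly random ordered pair of distinct values from {1, …, 174}; by symmetry P[π(i) < π(i+1)] = 1/2.
By linearity: E[X] = 173 · (1/2) = (174 − 1) · (1/2) = 173/2 ≈ 86.500000.

E[X] = 173/2 = 86.500000.


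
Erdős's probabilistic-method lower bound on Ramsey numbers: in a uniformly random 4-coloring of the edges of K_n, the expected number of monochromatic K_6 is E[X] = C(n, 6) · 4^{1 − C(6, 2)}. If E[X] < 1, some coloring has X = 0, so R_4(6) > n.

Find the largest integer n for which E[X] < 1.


We need C(n, 6) · 4^{1 − 15} < 1, i.e. C(n, 6) < 4^{15 − 1} = 268435456.
Check values of n near the boundary:
  n = 76: C(76, 6) = 218618940; 218618940 < 268435456? YES
  n = 77: C(77, 6) = 237093780; 237093780 < 268435456? YES
  n = 78: C(78, 6) = 256851595; 256851595 < 268435456? YES
  n = 79: C(79, 6) = 277962685; 277962685 < 268435456? NO
The largest n with C(n, 6) < 268435456 is n = 78 (where E[X] = 256851595/268435456 ≈ 0.95685). Hence R_4(6) > 78, i.e. R_4(6) ≥ 79.

Largest n = 78; hence R_4(6) > 78.


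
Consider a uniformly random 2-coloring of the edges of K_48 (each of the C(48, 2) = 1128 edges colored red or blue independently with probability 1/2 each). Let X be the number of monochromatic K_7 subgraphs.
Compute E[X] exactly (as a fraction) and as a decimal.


Let X = Σ_S X_S over the C(48, 7) = 73629072 subsets S of size 7, where X_S = 1 if the K_7 on S is monochromatic.
For a fixed S, the K_7 on S has C(7, 2) = 21 edges. P[all 21 edges red] = (1/2)^21, and likewise for blue, so P[monochromatic] = 2·(1/2)^21 = 2^{1 − 21} = 1/1048576.
By linearity: E[X] = C(48, 7) · 2^{1 − 21} = 73629072 · 1/1048576 = 4601817/65536.
Numerically: E[X] ≈ 70.218.

E[X] = C(48,7)·2^(1−C(7,2)) = 4601817/65536 ≈ 70.218.


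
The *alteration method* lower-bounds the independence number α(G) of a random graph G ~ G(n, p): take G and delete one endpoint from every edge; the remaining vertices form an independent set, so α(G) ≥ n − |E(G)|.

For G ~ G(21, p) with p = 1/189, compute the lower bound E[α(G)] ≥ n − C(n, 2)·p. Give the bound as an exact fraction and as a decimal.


E[|E(G)|] = C(21, 2)·p = 210 · (1/189) = 10/9.
E[α(G)] ≥ n − E[|E(G)|] = 21 − 10/9 = 179/9.
Numerically: ≈ 19.88889.
(This is only a lower bound; the true E[α(G)] may be larger.)

E[α(G)] ≥ 179/9 ≈ 19.88889.


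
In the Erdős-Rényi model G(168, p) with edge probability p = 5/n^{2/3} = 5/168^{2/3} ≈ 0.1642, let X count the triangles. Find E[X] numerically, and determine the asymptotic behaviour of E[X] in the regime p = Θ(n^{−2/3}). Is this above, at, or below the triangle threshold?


Number of potential triangles: C(168, 3) = 776216.
Each occurs with probability p³ ≈ (0.1642)³ ≈ 4.428855e-03.
By linearity: E[X] = C(168, 3)·p³ ≈ 776216 · 4.428855e-03 ≈ 3437.7480.
Since α = 2/3 < 1, p = c/n^{2/3} ≫ 1/n is above the triangle threshold p ~ 1/n. Asymptotically E[X] ~ (c³/6)·n^{3(1−α)} = (5³/6)·n^{1} → ∞; triangles are abundant w.h.p.

E[X] ≈ 3437.7480; in regime p = Θ(1/n^{2/3}) E[X] diverges (above the triangle threshold p ~ 1/n).


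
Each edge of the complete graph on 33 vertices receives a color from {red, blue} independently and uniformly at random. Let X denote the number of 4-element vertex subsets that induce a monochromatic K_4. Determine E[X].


Let X = Σ_S X_S over the C(33, 4) = 40920 subsets S of size 4, where X_S = 1 if the K_4 on S is monochromatic.
For a fixed S, the K_4 on S has C(4, 2) = 6 edges. P[all 6 edges red] = (1/2)^6, and likewise for blue, so P[monochromatic] = 2·(1/2)^6 = 2^{1 − 6} = 1/32.
By linearity of expectation: E[X] = C(33, 4) · 2^{1 − 6} = 40920 · 1/32 = 5115/4.
Numerically: E[X] ≈ 1278.7500.

E[X] = C(33,4)·2^(1−C(4,2)) = 5115/4 ≈ 1278.7500.


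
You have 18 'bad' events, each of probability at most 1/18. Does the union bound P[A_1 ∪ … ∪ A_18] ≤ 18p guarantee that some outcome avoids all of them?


Union bound: P[∪_{i=1}^{18} A_i] ≤ Σ_i P[A_i] ≤ 18·p = 18·(1/18) = 1.
Numerically: 1 ≈ 1.00000.
Is 1 < 1? NO.
Since the bound 1 is ≥ 1, the union bound is uninformative here; it does NOT by itself certify existence.

18·p = 1 ≈ 1.00000; existence NOT certified by the union bound.


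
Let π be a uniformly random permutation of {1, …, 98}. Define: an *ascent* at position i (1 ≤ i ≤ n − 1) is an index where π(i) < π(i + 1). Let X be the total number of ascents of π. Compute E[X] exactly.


Write X = Σ X_I over i = 1, …, 97, with X_I the indicator of one ascent.
There are 97 indicators.
For each fixed i, the pair (π(i), π(i+1)) is a uniformly random ordered pair of distinct values from {1, …, 98}; by symmetry P[π(i) < π(i+1)] = 1/2.
By linearity: E[X] = 97 · (1/2) = (98 − 1) · (1/2) = 97/2 ≈ 48.5000.

E[X] = 97/2 = 48.5000.


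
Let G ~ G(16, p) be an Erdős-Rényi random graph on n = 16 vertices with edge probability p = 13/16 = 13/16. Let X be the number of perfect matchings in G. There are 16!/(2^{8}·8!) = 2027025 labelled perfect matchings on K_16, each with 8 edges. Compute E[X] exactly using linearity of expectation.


K_16 has 16!/(2^{8}·8!) = 2027025 labelled perfect matchings.
For each such perfect matching H, let X_H = 1 if all 8 edges of H are present in G. Then P[X_H = 1] = p^{8} = (13/16)^{8} = 815730721/4294967296.
By linearity: E[X] = Σ_H E[X_H] = 2027025 · p^{8} = 2027025 · 815730721/4294967296 = 1653506564735025/4294967296.
Numerically: E[X] ≈ 3.8499e+05.

E[X] = 2027025 · (13/16)^{8} = 1653506564735025/4294967296 ≈ 3.8499e+05.
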